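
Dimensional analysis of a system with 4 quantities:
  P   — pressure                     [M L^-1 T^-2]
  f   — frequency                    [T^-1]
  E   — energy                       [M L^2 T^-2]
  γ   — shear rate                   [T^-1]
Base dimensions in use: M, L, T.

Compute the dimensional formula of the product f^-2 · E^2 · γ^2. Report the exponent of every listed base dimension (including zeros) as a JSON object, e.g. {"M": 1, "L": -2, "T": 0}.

Exponent matrix [M,L,T] × [P,f,E,γ]:
  M: [ 1  0  1  0]
  L: [-1  0  2  0]
  T: [-2 -1 -2 -1]
  [M]: (-2)·0+(2)·1+(2)·0 = 2
  [L]: (-2)·0+(2)·2+(2)·0 = 4
  [T]: (-2)·-1+(2)·-2+(2)·-1 = -4
⇒ M^2 L^4 T^-4

{"M": 2, "L": 4, "T": -4}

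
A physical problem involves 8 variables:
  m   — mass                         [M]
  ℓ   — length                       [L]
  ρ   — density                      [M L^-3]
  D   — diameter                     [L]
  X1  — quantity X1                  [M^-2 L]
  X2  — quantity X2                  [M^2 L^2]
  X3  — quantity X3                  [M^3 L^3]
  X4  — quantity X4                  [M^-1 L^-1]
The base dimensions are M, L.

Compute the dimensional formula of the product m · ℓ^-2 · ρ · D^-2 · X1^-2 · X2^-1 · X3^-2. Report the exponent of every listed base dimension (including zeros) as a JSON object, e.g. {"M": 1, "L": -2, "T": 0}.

Dimensional matrix (M×L by m×ℓ×ρ×D×X1×X2×X3×X4):
  M: [ 1  0  1  0 -2  2  3 -1]
  L: [ 0  1 -3  1  1  2  3 -1]
  [M]: (1)·1+(-2)·0+(1)·1+(-2)·0+(-2)·-2+(-1)·2+(-2)·3 = -2
  [L]: (1)·0+(-2)·1+(1)·-3+(-2)·1+(-2)·1+(-1)·2+(-2)·3 = -17
⇒ M^-2 L^-17

{"M": -2, "L": -17}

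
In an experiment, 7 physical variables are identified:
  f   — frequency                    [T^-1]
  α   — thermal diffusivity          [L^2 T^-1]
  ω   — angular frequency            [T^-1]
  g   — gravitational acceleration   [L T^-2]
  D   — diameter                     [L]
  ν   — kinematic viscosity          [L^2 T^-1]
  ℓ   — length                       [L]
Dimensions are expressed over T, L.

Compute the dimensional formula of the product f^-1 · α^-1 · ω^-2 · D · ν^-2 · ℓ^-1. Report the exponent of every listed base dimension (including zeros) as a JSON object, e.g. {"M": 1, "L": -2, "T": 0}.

Write exponents as rows T,L / cols f,α,ω,g,D,ν,ℓ:
  T: [-1 -1 -1 -2  0 -1  0]
  L: [ 0  2  0  1  1  2  1]
  [T]: (-1)·-1+(-1)·-1+(-2)·-1+(1)·0+(-2)·-1+(-1)·0 = 6
  [L]: (-1)·0+(-1)·2+(-2)·0+(1)·1+(-2)·2+(-1)·1 = -6
⇒ T^6 L^-6

{"T": 6, "L": -6}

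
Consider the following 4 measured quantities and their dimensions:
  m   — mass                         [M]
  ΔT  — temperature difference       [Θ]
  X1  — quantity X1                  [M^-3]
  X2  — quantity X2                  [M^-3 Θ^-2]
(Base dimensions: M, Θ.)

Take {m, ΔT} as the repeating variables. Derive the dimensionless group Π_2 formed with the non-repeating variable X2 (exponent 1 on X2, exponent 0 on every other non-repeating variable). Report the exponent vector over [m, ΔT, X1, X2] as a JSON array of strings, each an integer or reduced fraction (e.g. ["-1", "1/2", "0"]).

Write exponents as rows M,Θ / cols m,ΔT,X1,X2:
  M: [ 1  0 -3 -3]
  Θ: [ 0  1  0 -2]
RREF → pivots at {m,ΔT} ⇒ r = 2
Pivot set = {m,ΔT}, free = {X1,X2}
RREF:
  r0: [   1    0   -3   -3]
  r1: [   0    1    0   -2]
Fix exponent of X2 at 1, X1 at 0; solve each RREF row for its pivot's exponent:
  r0: exp(m) + (-3)·1 = 0 ⇒ exp(m) = 3
  r1: exp(ΔT) + (-2)·1 = 0 ⇒ exp(ΔT) = 2
Π_2 = m^3 · ΔT^2 · X2

["3", "2", "0", "1"]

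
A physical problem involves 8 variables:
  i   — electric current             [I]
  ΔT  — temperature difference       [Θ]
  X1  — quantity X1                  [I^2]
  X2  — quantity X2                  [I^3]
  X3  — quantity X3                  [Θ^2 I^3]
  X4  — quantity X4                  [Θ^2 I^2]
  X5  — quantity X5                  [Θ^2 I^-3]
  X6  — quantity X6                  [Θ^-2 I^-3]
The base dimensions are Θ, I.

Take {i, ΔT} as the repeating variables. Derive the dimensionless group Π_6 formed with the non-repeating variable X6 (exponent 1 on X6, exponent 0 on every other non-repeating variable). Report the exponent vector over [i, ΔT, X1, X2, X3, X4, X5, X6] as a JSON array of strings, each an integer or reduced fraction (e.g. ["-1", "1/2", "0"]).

["3", "2", "0", "0", "0", "0", "0", "1"]

Dimensional matrix (Θ×I by i×ΔT×X1×X2×X3×X4×X5×X6):
  Θ: [ 0  1  0  0  2  2  2 -2]
  I: [ 1  0  2  3  3  2 -3 -3]
Row reduction gives pivot columns i,ΔT; rank = 2
Repeat: i,ΔT; free: X1,X2,X3,X4,X5,X6
RREF:
  r0: [   1    0    2    3    3    2   -3   -3]
  r1: [   0    1    0    0    2    2    2   -2]
Fix exponent of X6 at 1, X1 at 0, X2 at 0, X3 at 0, X4 at 0, X5 at 0; solve each RREF row for its pivot's exponent:
  r0: exp(i) + (-3)·1 = 0 ⇒ exp(i) = 3
  r1: exp(ΔT) + (-2)·1 = 0 ⇒ exp(ΔT) = 2
Π_6 = i^3 · ΔT^2 · X6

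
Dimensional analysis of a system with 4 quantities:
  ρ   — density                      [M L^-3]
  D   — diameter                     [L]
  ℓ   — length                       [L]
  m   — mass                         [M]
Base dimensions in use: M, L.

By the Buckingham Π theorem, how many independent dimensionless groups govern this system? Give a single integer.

Write exponents as rows M,L / cols ρ,D,ℓ,m:
  M: [ 1  0  0  1]
  L: [-3  1  1  0]
Echelon form has 2 nonzero rows (pivots: ρ,D)
n=4, r=2 ⇒ 2 dimensionless groups

2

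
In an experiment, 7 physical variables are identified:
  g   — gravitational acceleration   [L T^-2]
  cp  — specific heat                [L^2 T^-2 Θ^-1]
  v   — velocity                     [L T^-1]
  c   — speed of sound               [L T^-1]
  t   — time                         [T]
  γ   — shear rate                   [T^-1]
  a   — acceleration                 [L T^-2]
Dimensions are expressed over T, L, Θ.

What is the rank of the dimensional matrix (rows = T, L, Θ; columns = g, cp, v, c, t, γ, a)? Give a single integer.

Exponent matrix [T,L,Θ] × [g,cp,v,c,t,γ,a]:
  T: [-2 -2 -1 -1  1 -1 -2]
  L: [ 1  2  1  1  0  0  1]
  Θ: [ 0 -1  0  0  0  0  0]
Row reduction gives pivot columns g,cp,v; rank = 3

3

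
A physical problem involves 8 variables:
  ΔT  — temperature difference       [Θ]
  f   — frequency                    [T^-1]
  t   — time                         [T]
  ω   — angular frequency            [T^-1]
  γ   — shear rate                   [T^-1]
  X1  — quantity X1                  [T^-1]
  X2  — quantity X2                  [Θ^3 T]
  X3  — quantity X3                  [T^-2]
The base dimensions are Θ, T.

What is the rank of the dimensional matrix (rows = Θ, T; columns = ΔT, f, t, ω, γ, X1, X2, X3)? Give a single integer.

Dimensional matrix (Θ×T by ΔT×f×t×ω×γ×X1×X2×X3):
  Θ: [ 1  0  0  0  0  0  3  0]
  T: [ 0 -1  1 -1 -1 -1  1 -2]
Row reduction gives pivot columns ΔT,f; rank = 2

2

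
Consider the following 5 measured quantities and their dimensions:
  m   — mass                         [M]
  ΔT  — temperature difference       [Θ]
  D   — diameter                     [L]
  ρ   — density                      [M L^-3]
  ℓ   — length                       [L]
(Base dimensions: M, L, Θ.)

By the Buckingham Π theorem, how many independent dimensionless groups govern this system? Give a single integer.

Dimensional matrix (M×L×Θ by m×ΔT×D×ρ×ℓ):
  M: [ 1  0  0  1  0]
  L: [ 0  0  1 -3  1]
  Θ: [ 0  1  0  0  0]
Row reduction gives pivot columns m,ΔT,D; rank = 3
n=5, r=3 ⇒ 2 dimensionless groups

2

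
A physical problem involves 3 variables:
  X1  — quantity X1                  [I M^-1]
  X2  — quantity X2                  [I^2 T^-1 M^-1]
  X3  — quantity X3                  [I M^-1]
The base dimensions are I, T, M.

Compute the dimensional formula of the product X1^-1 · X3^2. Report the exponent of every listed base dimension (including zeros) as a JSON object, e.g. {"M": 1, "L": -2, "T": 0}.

{"I": 1, "T": 0, "M": -1}

Write exponents as rows I,T,M / cols X1,X2,X3:
  I: [ 1  2  1]
  T: [ 0 -1  0]
  M: [-1 -1 -1]
  [I]: (-1)·1+(2)·1 = 1
  [T]: (-1)·0+(2)·0 = 0
  [M]: (-1)·-1+(2)·-1 = -1
⇒ I M^-1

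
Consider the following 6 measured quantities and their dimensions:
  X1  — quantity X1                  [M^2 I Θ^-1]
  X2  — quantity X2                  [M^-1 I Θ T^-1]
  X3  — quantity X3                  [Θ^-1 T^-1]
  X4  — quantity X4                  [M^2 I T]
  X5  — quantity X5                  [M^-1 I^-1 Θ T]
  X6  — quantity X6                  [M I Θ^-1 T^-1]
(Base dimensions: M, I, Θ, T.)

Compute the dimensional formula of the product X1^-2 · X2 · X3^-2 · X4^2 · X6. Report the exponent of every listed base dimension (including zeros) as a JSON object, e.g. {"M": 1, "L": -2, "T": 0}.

{"M": 0, "I": 2, "Θ": 4, "T": 2}

Exponent matrix [M,I,Θ,T] × [X1,X2,X3,X4,X5,X6]:
  M: [ 2 -1  0  2 -1  1]
  I: [ 1  1  0  1 -1  1]
  Θ: [-1  1 -1  0  1 -1]
  T: [ 0 -1 -1  1  1 -1]
  [M]: (-2)·2+(1)·-1+(-2)·0+(2)·2+(1)·1 = 0
  [I]: (-2)·1+(1)·1+(-2)·0+(2)·1+(1)·1 = 2
  [Θ]: (-2)·-1+(1)·1+(-2)·-1+(2)·0+(1)·-1 = 4
  [T]: (-2)·0+(1)·-1+(-2)·-1+(2)·1+(1)·-1 = 2
⇒ I^2 Θ^4 T^2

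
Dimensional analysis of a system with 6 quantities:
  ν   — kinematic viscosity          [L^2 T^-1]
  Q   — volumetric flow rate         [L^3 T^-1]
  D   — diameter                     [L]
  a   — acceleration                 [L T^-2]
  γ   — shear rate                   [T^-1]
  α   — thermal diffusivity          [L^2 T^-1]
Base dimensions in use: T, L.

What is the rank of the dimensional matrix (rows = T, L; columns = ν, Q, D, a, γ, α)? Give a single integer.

2

Dimensional matrix (T×L by ν×Q×D×a×γ×α):
  T: [-1 -1  0 -2 -1 -1]
  L: [ 2  3  1  1  0  2]
RREF → pivots at {ν,Q} ⇒ r = 2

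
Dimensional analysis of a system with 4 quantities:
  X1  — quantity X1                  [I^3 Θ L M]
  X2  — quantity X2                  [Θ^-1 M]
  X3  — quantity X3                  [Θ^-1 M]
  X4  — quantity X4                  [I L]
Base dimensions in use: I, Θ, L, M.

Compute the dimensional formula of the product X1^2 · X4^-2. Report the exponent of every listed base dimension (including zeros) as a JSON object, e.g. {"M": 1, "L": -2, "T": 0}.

{"I": 4, "Θ": 2, "L": 0, "M": 2}

Exponent matrix [I,Θ,L,M] × [X1,X2,X3,X4]:
  I: [ 3  0  0  1]
  Θ: [ 1 -1 -1  0]
  L: [ 1  0  0  1]
  M: [ 1  1  1  0]
  [I]: (2)·3+(-2)·1 = 4
  [Θ]: (2)·1+(-2)·0 = 2
  [L]: (2)·1+(-2)·1 = 0
  [M]: (2)·1+(-2)·0 = 2
⇒ I^4 Θ^2 M^2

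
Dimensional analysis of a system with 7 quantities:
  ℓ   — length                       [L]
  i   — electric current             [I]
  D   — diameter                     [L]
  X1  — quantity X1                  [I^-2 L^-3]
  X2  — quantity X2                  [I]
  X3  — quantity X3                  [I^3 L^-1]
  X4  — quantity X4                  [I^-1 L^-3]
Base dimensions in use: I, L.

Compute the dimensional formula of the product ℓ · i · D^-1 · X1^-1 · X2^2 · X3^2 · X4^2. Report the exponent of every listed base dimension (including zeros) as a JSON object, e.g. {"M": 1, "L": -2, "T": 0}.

Write exponents as rows I,L / cols ℓ,i,D,X1,X2,X3,X4:
  I: [ 0  1  0 -2  1  3 -1]
  L: [ 1  0  1 -3  0 -1 -3]
  [I]: (1)·0+(1)·1+(-1)·0+(-1)·-2+(2)·1+(2)·3+(2)·-1 = 9
  [L]: (1)·1+(1)·0+(-1)·1+(-1)·-3+(2)·0+(2)·-1+(2)·-3 = -5
⇒ I^9 L^-5

{"I": 9, "L": -5}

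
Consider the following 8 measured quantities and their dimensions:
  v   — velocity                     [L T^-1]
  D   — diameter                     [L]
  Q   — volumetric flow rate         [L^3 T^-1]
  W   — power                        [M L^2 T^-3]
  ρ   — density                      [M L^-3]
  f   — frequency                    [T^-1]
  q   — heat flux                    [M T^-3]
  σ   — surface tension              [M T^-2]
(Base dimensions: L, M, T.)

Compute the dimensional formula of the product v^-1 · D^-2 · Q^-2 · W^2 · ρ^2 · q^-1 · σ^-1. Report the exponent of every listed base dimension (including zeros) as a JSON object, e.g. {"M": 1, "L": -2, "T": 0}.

{"L": -11, "M": 2, "T": 2}

Exponent matrix [L,M,T] × [v,D,Q,W,ρ,f,q,σ]:
  L: [ 1  1  3  2 -3  0  0  0]
  M: [ 0  0  0  1  1  0  1  1]
  T: [-1  0 -1 -3  0 -1 -3 -2]
  [L]: (-1)·1+(-2)·1+(-2)·3+(2)·2+(2)·-3+(-1)·0+(-1)·0 = -11
  [M]: (-1)·0+(-2)·0+(-2)·0+(2)·1+(2)·1+(-1)·1+(-1)·1 = 2
  [T]: (-1)·-1+(-2)·0+(-2)·-1+(2)·-3+(2)·0+(-1)·-3+(-1)·-2 = 2
⇒ L^-11 M^2 T^2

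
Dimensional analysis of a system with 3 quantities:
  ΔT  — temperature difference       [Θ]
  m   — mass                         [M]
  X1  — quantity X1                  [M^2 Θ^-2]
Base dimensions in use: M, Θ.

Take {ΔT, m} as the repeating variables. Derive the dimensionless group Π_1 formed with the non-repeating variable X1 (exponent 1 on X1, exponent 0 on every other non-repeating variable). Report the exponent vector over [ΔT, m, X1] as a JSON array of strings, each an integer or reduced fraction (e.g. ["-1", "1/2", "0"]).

Exponent matrix [M,Θ] × [ΔT,m,X1]:
  M: [ 0  1  2]
  Θ: [ 1  0 -2]
Echelon form has 2 nonzero rows (pivots: ΔT,m)
Pivot set = {ΔT,m}, free = {X1}
RREF:
  r0: [   1    0   -2]
  r1: [   0    1    2]
Fix exponent of X1 at 1; solve each RREF row for its pivot's exponent:
  r0: exp(ΔT) + (-2)·1 = 0 ⇒ exp(ΔT) = 2
  r1: exp(m) + (2)·1 = 0 ⇒ exp(m) = -2
Π_1 = ΔT^2 · m^-2 · X1

["2", "-2", "1"]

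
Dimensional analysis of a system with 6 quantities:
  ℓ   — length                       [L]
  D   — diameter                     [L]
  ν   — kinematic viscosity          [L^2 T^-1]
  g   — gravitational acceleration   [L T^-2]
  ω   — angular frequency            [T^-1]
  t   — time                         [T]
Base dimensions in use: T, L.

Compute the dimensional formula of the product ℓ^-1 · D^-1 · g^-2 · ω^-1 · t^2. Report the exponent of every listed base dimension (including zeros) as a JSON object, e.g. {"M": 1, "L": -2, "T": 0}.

{"T": 7, "L": -4}

Exponent matrix [T,L] × [ℓ,D,ν,g,ω,t]:
  T: [ 0  0 -1 -2 -1  1]
  L: [ 1  1  2  1  0  0]
  [T]: (-1)·0+(-1)·0+(-2)·-2+(-1)·-1+(2)·1 = 7
  [L]: (-1)·1+(-1)·1+(-2)·1+(-1)·0+(2)·0 = -4
⇒ T^7 L^-4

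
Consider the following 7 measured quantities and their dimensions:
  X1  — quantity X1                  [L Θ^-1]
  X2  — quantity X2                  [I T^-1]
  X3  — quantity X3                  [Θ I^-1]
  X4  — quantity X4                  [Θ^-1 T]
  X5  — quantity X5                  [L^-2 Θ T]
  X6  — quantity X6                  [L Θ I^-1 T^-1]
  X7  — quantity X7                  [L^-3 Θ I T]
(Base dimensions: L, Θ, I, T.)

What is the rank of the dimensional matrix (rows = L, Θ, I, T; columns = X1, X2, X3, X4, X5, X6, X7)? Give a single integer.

Dimensional matrix (L×Θ×I×T by X1×X2×X3×X4×X5×X6×X7):
  L: [ 1  0  0  0 -2  1 -3]
  Θ: [-1  0  1 -1  1  1  1]
  I: [ 0  1 -1  0  0 -1  1]
  T: [ 0 -1  0  1  1 -1  1]
Row reduction gives pivot columns X1,X2,X3; rank = 3

3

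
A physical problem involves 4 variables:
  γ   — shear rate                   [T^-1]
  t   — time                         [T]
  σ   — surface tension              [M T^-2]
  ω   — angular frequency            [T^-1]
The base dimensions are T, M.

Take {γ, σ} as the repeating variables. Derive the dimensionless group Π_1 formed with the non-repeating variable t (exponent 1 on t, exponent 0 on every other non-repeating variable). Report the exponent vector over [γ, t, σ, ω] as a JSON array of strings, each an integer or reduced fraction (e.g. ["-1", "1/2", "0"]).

Exponent matrix [T,M] × [γ,t,σ,ω]:
  T: [-1  1 -2 -1]
  M: [ 0  0  1  0]
Row reduction gives pivot columns γ,σ; rank = 2
Repeat: γ,σ; free: t,ω
RREF:
  r0: [   1   -1    0    1]
  r1: [   0    0    1    0]
Fix exponent of t at 1, ω at 0; solve each RREF row for its pivot's exponent:
  r0: exp(γ) + (-1)·1 = 0 ⇒ exp(γ) = 1
  r1: exp(σ) + (0)·1 = 0 ⇒ exp(σ) = 0
Π_1 = γ · t

["1", "1", "0", "0"]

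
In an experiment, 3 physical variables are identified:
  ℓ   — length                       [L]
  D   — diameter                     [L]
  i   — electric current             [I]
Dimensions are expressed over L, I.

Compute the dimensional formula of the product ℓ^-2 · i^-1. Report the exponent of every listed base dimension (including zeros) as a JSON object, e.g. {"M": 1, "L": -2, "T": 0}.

Exponent matrix [L,I] × [ℓ,D,i]:
  L: [ 1  1  0]
  I: [ 0  0  1]
  [L]: (-2)·1+(-1)·0 = -2
  [I]: (-2)·0+(-1)·1 = -1
⇒ L^-2 I^-1

{"L": -2, "I": -1}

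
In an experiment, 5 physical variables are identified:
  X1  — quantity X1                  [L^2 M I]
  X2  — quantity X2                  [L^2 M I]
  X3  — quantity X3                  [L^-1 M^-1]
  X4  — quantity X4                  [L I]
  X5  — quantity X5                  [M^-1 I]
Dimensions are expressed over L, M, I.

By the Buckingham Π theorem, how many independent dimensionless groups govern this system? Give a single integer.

3

Write exponents as rows L,M,I / cols X1,X2,X3,X4,X5:
  L: [ 2  2 -1  1  0]
  M: [ 1  1 -1  0 -1]
  I: [ 1  1  0  1  1]
Row reduction gives pivot columns X1,X3; rank = 2
5 vars − rank 2 = 3 Π groups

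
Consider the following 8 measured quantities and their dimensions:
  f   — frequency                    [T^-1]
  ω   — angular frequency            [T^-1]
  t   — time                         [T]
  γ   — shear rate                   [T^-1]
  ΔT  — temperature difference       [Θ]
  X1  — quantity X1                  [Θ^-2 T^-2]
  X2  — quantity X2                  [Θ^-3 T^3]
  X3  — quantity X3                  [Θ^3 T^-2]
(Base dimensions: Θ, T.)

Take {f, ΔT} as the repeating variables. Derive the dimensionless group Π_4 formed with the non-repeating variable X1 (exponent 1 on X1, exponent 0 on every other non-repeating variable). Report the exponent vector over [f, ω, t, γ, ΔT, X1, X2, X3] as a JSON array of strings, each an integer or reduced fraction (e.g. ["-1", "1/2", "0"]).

Exponent matrix [Θ,T] × [f,ω,t,γ,ΔT,X1,X2,X3]:
  Θ: [ 0  0  0  0  1 -2 -3  3]
  T: [-1 -1  1 -1  0 -2  3 -2]
Echelon form has 2 nonzero rows (pivots: f,ΔT)
Repeat: f,ΔT; free: ω,t,γ,X1,X2,X3
RREF:
  r0: [   1    1   -1    1    0    2   -3    2]
  r1: [   0    0    0    0    1   -2   -3    3]
Fix exponent of X1 at 1, ω at 0, t at 0, γ at 0, X2 at 0, X3 at 0; solve each RREF row for its pivot's exponent:
  r0: exp(f) + (2)·1 = 0 ⇒ exp(f) = -2
  r1: exp(ΔT) + (-2)·1 = 0 ⇒ exp(ΔT) = 2
Π_4 = f^-2 · ΔT^2 · X1

["-2", "0", "0", "0", "2", "1", "0", "0"]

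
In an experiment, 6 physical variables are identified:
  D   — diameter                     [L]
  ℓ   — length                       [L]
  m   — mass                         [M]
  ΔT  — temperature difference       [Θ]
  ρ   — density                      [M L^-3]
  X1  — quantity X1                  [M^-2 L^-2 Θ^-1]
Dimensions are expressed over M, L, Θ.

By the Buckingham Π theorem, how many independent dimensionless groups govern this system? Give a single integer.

3

Exponent matrix [M,L,Θ] × [D,ℓ,m,ΔT,ρ,X1]:
  M: [ 0  0  1  0  1 -2]
  L: [ 1  1  0  0 -3 -2]
  Θ: [ 0  0  0  1  0 -1]
RREF → pivots at {D,m,ΔT} ⇒ r = 3
Π count = n − r = 6 − 3 = 3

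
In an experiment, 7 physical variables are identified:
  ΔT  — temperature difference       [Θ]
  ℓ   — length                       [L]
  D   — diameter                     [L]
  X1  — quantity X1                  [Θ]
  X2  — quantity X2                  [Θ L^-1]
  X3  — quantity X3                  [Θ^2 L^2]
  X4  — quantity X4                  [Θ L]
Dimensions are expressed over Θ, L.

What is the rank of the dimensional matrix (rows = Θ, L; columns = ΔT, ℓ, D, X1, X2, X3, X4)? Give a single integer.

2

Dimensional matrix (Θ×L by ΔT×ℓ×D×X1×X2×X3×X4):
  Θ: [ 1  0  0  1  1  2  1]
  L: [ 0  1  1  0 -1  2  1]
Echelon form has 2 nonzero rows (pivots: ΔT,ℓ)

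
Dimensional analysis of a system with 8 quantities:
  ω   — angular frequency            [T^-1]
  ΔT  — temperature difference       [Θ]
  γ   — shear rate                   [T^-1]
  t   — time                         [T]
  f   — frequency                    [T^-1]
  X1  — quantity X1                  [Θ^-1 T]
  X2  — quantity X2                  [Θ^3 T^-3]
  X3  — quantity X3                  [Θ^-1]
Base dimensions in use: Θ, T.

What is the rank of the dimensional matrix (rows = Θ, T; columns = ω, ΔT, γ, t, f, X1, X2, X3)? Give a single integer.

2

Dimensional matrix (Θ×T by ω×ΔT×γ×t×f×X1×X2×X3):
  Θ: [ 0  1  0  0  0 -1  3 -1]
  T: [-1  0 -1  1 -1  1 -3  0]
RREF → pivots at {ω,ΔT} ⇒ r = 2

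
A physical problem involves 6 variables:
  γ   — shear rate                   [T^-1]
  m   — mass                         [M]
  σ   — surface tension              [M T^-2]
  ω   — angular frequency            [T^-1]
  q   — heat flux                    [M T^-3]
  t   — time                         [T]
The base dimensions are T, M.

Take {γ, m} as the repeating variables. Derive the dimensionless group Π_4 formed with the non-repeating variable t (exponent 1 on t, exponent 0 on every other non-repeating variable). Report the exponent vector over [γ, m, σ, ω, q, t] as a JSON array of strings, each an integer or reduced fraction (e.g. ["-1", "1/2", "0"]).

["1", "0", "0", "0", "0", "1"]

Dimensional matrix (T×M by γ×m×σ×ω×q×t):
  T: [-1  0 -2 -1 -3  1]
  M: [ 0  1  1  0  1  0]
Row reduction gives pivot columns γ,m; rank = 2
Pivot set = {γ,m}, free = {σ,ω,q,t}
RREF:
  r0: [   1    0    2    1    3   -1]
  r1: [   0    1    1    0    1    0]
Fix exponent of t at 1, σ at 0, ω at 0, q at 0; solve each RREF row for its pivot's exponent:
  r0: exp(γ) + (-1)·1 = 0 ⇒ exp(γ) = 1
  r1: exp(m) + (0)·1 = 0 ⇒ exp(m) = 0
Π_4 = γ · t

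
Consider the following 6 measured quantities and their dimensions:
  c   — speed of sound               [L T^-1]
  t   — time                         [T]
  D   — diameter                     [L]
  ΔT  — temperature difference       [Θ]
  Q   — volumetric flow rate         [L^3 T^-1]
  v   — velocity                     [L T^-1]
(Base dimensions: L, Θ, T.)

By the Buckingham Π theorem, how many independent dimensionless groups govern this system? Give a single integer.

3

Write exponents as rows L,Θ,T / cols c,t,D,ΔT,Q,v:
  L: [ 1  0  1  0  3  1]
  Θ: [ 0  0  0  1  0  0]
  T: [-1  1  0  0 -1 -1]
Row reduction gives pivot columns c,t,ΔT; rank = 3
n=6, r=3 ⇒ 3 dimensionless groups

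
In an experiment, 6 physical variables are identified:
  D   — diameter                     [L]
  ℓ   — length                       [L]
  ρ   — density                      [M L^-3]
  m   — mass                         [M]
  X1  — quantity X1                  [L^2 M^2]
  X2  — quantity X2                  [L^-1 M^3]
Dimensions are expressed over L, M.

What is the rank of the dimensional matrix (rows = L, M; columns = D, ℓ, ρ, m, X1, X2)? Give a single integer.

Write exponents as rows L,M / cols D,ℓ,ρ,m,X1,X2:
  L: [ 1  1 -3  0  2 -1]
  M: [ 0  0  1  1  2  3]
RREF → pivots at {D,ρ} ⇒ r = 2

2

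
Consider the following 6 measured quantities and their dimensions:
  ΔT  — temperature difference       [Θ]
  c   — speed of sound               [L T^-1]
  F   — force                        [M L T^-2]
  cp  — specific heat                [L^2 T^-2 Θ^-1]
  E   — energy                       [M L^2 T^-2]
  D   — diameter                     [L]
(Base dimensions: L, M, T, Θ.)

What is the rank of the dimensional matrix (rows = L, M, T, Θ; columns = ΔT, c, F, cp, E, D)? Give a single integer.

4

Write exponents as rows L,M,T,Θ / cols ΔT,c,F,cp,E,D:
  L: [ 0  1  1  2  2  1]
  M: [ 0  0  1  0  1  0]
  T: [ 0 -1 -2 -2 -2  0]
  Θ: [ 1  0  0 -1  0  0]
Row reduction gives pivot columns ΔT,c,F,E; rank = 4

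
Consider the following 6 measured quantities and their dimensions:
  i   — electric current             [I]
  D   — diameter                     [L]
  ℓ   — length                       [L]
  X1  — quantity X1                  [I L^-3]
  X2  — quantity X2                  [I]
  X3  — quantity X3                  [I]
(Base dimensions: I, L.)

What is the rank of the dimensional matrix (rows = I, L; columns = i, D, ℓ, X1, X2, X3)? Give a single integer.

Write exponents as rows I,L / cols i,D,ℓ,X1,X2,X3:
  I: [ 1  0  0  1  1  1]
  L: [ 0  1  1 -3  0  0]
Row reduction gives pivot columns i,D; rank = 2

2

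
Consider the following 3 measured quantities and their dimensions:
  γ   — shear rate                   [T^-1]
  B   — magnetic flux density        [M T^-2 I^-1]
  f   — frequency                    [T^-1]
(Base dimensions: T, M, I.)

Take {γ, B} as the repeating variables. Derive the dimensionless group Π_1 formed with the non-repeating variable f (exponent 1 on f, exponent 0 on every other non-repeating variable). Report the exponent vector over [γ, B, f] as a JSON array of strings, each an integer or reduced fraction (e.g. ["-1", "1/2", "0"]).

["-1", "0", "1"]

Exponent matrix [T,M,I] × [γ,B,f]:
  T: [-1 -2 -1]
  M: [ 0  1  0]
  I: [ 0 -1  0]
RREF → pivots at {γ,B} ⇒ r = 2
Repeat: γ,B; free: f
RREF:
  r0: [   1    0    1]
  r1: [   0    1    0]
  r2: [   0    0    0]
Fix exponent of f at 1; solve each RREF row for its pivot's exponent:
  r0: exp(γ) + (1)·1 = 0 ⇒ exp(γ) = -1
  r1: exp(B) + (0)·1 = 0 ⇒ exp(B) = 0
Π_1 = γ^-1 · f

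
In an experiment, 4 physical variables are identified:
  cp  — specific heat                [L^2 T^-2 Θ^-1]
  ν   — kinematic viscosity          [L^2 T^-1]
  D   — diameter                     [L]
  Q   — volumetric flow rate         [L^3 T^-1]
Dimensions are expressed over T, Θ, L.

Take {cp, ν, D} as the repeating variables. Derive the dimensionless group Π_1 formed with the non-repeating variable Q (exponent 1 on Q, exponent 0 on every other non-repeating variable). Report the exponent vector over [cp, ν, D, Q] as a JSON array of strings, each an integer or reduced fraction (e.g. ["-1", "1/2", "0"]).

["0", "-1", "-1", "1"]

Write exponents as rows T,Θ,L / cols cp,ν,D,Q:
  T: [-2 -1  0 -1]
  Θ: [-1  0  0  0]
  L: [ 2  2  1  3]
RREF → pivots at {cp,ν,D} ⇒ r = 3
Repeat: cp,ν,D; free: Q
RREF:
  r0: [   1    0    0    0]
  r1: [   0    1    0    1]
  r2: [   0    0    1    1]
Fix exponent of Q at 1; solve each RREF row for its pivot's exponent:
  r0: exp(cp) + (0)·1 = 0 ⇒ exp(cp) = 0
  r1: exp(ν) + (1)·1 = 0 ⇒ exp(ν) = -1
  r2: exp(D) + (1)·1 = 0 ⇒ exp(D) = -1
Π_1 = ν^-1 · D^-1 · Q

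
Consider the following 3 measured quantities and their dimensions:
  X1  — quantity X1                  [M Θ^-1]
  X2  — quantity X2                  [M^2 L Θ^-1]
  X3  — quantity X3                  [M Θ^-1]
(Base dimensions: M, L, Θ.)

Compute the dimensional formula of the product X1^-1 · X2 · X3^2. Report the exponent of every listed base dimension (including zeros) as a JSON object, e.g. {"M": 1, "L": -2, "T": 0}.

{"M": 3, "L": 1, "Θ": -2}

Write exponents as rows M,L,Θ / cols X1,X2,X3:
  M: [ 1  2  1]
  L: [ 0  1  0]
  Θ: [-1 -1 -1]
  [M]: (-1)·1+(1)·2+(2)·1 = 3
  [L]: (-1)·0+(1)·1+(2)·0 = 1
  [Θ]: (-1)·-1+(1)·-1+(2)·-1 = -2
⇒ M^3 L Θ^-2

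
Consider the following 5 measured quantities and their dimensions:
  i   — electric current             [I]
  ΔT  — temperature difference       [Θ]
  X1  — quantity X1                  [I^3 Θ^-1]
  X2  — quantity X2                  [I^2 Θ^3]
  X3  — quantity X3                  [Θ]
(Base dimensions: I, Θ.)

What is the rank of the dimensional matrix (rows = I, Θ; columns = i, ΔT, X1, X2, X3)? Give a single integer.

2

Dimensional matrix (I×Θ by i×ΔT×X1×X2×X3):
  I: [ 1  0  3  2  0]
  Θ: [ 0  1 -1  3  1]
Row reduction gives pivot columns i,ΔT; rank = 2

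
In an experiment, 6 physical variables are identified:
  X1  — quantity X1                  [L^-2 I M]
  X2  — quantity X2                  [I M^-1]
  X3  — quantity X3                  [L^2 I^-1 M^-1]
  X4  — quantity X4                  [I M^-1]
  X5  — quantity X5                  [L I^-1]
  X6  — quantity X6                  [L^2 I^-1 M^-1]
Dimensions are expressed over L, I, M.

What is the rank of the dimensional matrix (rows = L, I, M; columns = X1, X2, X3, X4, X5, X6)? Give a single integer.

2

Write exponents as rows L,I,M / cols X1,X2,X3,X4,X5,X6:
  L: [-2  0  2  0  1  2]
  I: [ 1  1 -1  1 -1 -1]
  M: [ 1 -1 -1 -1  0 -1]
Echelon form has 2 nonzero rows (pivots: X1,X2)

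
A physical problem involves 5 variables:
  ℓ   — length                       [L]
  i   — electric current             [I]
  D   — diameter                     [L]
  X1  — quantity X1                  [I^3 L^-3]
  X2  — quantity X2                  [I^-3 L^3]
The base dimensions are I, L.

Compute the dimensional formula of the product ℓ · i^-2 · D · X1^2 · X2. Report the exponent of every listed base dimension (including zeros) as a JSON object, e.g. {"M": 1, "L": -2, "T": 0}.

Exponent matrix [I,L] × [ℓ,i,D,X1,X2]:
  I: [ 0  1  0  3 -3]
  L: [ 1  0  1 -3  3]
  [I]: (1)·0+(-2)·1+(1)·0+(2)·3+(1)·-3 = 1
  [L]: (1)·1+(-2)·0+(1)·1+(2)·-3+(1)·3 = -1
⇒ I L^-1

{"I": 1, "L": -1}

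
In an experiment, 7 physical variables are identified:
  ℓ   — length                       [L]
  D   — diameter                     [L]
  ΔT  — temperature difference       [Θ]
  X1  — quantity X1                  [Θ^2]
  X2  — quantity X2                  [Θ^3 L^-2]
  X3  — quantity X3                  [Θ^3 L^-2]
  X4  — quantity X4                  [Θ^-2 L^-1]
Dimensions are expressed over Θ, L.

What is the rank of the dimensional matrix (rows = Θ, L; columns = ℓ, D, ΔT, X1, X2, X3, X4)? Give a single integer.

2

Exponent matrix [Θ,L] × [ℓ,D,ΔT,X1,X2,X3,X4]:
  Θ: [ 0  0  1  2  3  3 -2]
  L: [ 1  1  0  0 -2 -2 -1]
Row reduction gives pivot columns ℓ,ΔT; rank = 2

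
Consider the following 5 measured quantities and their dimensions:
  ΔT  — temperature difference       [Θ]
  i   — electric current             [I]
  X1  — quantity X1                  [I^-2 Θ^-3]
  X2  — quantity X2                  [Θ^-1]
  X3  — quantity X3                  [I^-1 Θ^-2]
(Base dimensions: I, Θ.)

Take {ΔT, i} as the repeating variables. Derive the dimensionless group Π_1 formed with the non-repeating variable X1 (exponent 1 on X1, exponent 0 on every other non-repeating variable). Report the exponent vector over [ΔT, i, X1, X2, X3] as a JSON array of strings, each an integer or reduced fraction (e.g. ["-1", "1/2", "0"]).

Dimensional matrix (I×Θ by ΔT×i×X1×X2×X3):
  I: [ 0  1 -2  0 -1]
  Θ: [ 1  0 -3 -1 -2]
RREF → pivots at {ΔT,i} ⇒ r = 2
Repeat: ΔT,i; free: X1,X2,X3
RREF:
  r0: [   1    0   -3   -1   -2]
  r1: [   0    1   -2    0   -1]
Fix exponent of X1 at 1, X2 at 0, X3 at 0; solve each RREF row for its pivot's exponent:
  r0: exp(ΔT) + (-3)·1 = 0 ⇒ exp(ΔT) = 3
  r1: exp(i) + (-2)·1 = 0 ⇒ exp(i) = 2
Π_1 = ΔT^3 · i^2 · X1

["3", "2", "1", "0", "0"]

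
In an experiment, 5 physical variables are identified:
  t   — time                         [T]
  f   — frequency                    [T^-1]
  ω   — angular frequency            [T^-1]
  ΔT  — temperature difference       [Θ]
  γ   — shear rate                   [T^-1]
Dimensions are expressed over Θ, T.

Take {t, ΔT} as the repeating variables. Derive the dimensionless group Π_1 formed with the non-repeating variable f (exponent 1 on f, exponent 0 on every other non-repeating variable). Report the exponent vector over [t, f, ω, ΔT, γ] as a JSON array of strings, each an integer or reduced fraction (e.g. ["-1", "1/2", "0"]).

["1", "1", "0", "0", "0"]

Write exponents as rows Θ,T / cols t,f,ω,ΔT,γ:
  Θ: [ 0  0  0  1  0]
  T: [ 1 -1 -1  0 -1]
Echelon form has 2 nonzero rows (pivots: t,ΔT)
Repeat: t,ΔT; free: f,ω,γ
RREF:
  r0: [   1   -1   -1    0   -1]
  r1: [   0    0    0    1    0]
Fix exponent of f at 1, ω at 0, γ at 0; solve each RREF row for its pivot's exponent:
  r0: exp(t) + (-1)·1 = 0 ⇒ exp(t) = 1
  r1: exp(ΔT) + (0)·1 = 0 ⇒ exp(ΔT) = 0
Π_1 = t · f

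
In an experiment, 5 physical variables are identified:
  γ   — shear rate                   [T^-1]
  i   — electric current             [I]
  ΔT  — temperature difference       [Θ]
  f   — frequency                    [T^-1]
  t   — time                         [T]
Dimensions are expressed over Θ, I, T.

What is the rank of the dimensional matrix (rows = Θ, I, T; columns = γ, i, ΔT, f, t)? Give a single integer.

3

Exponent matrix [Θ,I,T] × [γ,i,ΔT,f,t]:
  Θ: [ 0  0  1  0  0]
  I: [ 0  1  0  0  0]
  T: [-1  0  0 -1  1]
Row reduction gives pivot columns γ,i,ΔT; rank = 3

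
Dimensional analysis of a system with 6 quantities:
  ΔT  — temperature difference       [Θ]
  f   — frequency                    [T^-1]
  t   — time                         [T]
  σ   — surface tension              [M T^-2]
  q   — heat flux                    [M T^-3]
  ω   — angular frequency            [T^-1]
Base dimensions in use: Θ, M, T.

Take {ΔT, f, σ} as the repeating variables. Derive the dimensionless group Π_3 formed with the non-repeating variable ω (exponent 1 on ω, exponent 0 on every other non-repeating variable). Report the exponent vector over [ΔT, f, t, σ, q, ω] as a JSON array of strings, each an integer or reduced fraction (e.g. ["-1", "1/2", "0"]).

Write exponents as rows Θ,M,T / cols ΔT,f,t,σ,q,ω:
  Θ: [ 1  0  0  0  0  0]
  M: [ 0  0  0  1  1  0]
  T: [ 0 -1  1 -2 -3 -1]
RREF → pivots at {ΔT,f,σ} ⇒ r = 3
Repeat: ΔT,f,σ; free: t,q,ω
RREF:
  r0: [   1    0    0    0    0    0]
  r1: [   0    1   -1    0    1    1]
  r2: [   0    0    0    1    1    0]
Fix exponent of ω at 1, t at 0, q at 0; solve each RREF row for its pivot's exponent:
  r0: exp(ΔT) + (0)·1 = 0 ⇒ exp(ΔT) = 0
  r1: exp(f) + (1)·1 = 0 ⇒ exp(f) = -1
  r2: exp(σ) + (0)·1 = 0 ⇒ exp(σ) = 0
Π_3 = f^-1 · ω

["0", "-1", "0", "0", "0", "1"]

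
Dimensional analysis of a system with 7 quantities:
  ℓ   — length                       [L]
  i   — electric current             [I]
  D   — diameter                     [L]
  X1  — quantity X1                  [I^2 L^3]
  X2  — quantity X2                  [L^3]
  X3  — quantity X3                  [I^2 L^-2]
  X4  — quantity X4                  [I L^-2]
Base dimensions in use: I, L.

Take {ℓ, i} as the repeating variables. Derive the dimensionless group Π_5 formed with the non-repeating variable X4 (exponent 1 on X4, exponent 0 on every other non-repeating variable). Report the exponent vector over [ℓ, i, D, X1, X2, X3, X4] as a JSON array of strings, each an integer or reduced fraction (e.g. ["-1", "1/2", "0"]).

Write exponents as rows I,L / cols ℓ,i,D,X1,X2,X3,X4:
  I: [ 0  1  0  2  0  2  1]
  L: [ 1  0  1  3  3 -2 -2]
RREF → pivots at {ℓ,i} ⇒ r = 2
Pivot set = {ℓ,i}, free = {D,X1,X2,X3,X4}
RREF:
  r0: [   1    0    1    3    3   -2   -2]
  r1: [   0    1    0    2    0    2    1]
Fix exponent of X4 at 1, D at 0, X1 at 0, X2 at 0, X3 at 0; solve each RREF row for its pivot's exponent:
  r0: exp(ℓ) + (-2)·1 = 0 ⇒ exp(ℓ) = 2
  r1: exp(i) + (1)·1 = 0 ⇒ exp(i) = -1
Π_5 = ℓ^2 · i^-1 · X4

["2", "-1", "0", "0", "0", "0", "1"]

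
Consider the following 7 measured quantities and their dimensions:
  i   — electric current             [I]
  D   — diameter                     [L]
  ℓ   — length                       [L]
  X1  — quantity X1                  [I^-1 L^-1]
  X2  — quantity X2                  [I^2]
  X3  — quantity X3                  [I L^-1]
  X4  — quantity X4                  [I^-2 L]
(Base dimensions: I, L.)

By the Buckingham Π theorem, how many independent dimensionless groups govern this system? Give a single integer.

Exponent matrix [I,L] × [i,D,ℓ,X1,X2,X3,X4]:
  I: [ 1  0  0 -1  2  1 -2]
  L: [ 0  1  1 -1  0 -1  1]
Echelon form has 2 nonzero rows (pivots: i,D)
Π count = n − r = 7 − 2 = 5

5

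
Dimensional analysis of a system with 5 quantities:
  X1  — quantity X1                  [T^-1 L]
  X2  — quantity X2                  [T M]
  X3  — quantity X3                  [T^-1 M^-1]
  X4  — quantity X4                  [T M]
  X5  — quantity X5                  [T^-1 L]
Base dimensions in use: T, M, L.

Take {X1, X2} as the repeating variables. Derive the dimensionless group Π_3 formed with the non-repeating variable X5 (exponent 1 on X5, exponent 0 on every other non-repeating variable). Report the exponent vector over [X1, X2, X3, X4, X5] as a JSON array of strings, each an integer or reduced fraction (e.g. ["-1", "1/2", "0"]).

Write exponents as rows T,M,L / cols X1,X2,X3,X4,X5:
  T: [-1  1 -1  1 -1]
  M: [ 0  1 -1  1  0]
  L: [ 1  0  0  0  1]
RREF → pivots at {X1,X2} ⇒ r = 2
Pivot set = {X1,X2}, free = {X3,X4,X5}
RREF:
  r0: [   1    0    0    0    1]
  r1: [   0    1   -1    1    0]
  r2: [   0    0    0    0    0]
Fix exponent of X5 at 1, X3 at 0, X4 at 0; solve each RREF row for its pivot's exponent:
  r0: exp(X1) + (1)·1 = 0 ⇒ exp(X1) = -1
  r1: exp(X2) + (0)·1 = 0 ⇒ exp(X2) = 0
Π_3 = X1^-1 · X5

["-1", "0", "0", "0", "1"]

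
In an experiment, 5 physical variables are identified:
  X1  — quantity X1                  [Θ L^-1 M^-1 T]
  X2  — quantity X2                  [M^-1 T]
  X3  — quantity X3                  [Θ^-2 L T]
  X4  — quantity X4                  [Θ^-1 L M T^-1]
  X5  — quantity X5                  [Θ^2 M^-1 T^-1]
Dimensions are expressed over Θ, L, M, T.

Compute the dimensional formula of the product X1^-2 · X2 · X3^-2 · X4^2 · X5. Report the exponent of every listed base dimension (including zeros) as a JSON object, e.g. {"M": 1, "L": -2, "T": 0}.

{"Θ": 2, "L": 2, "M": 2, "T": -6}

Write exponents as rows Θ,L,M,T / cols X1,X2,X3,X4,X5:
  Θ: [ 1  0 -2 -1  2]
  L: [-1  0  1  1  0]
  M: [-1 -1  0  1 -1]
  T: [ 1  1  1 -1 -1]
  [Θ]: (-2)·1+(1)·0+(-2)·-2+(2)·-1+(1)·2 = 2
  [L]: (-2)·-1+(1)·0+(-2)·1+(2)·1+(1)·0 = 2
  [M]: (-2)·-1+(1)·-1+(-2)·0+(2)·1+(1)·-1 = 2
  [T]: (-2)·1+(1)·1+(-2)·1+(2)·-1+(1)·-1 = -6
⇒ Θ^2 L^2 M^2 T^-6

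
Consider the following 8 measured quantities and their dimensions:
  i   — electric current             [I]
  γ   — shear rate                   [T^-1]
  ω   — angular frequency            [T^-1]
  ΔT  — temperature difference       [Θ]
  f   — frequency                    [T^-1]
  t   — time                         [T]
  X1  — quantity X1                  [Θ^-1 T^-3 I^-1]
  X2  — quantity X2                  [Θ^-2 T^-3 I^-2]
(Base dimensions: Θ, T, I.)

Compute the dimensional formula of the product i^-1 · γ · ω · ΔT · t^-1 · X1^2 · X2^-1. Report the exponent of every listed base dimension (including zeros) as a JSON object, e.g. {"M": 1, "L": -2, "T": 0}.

{"Θ": 1, "T": -6, "I": -1}

Exponent matrix [Θ,T,I] × [i,γ,ω,ΔT,f,t,X1,X2]:
  Θ: [ 0  0  0  1  0  0 -1 -2]
  T: [ 0 -1 -1  0 -1  1 -3 -3]
  I: [ 1  0  0  0  0  0 -1 -2]
  [Θ]: (-1)·0+(1)·0+(1)·0+(1)·1+(-1)·0+(2)·-1+(-1)·-2 = 1
  [T]: (-1)·0+(1)·-1+(1)·-1+(1)·0+(-1)·1+(2)·-3+(-1)·-3 = -6
  [I]: (-1)·1+(1)·0+(1)·0+(1)·0+(-1)·0+(2)·-1+(-1)·-2 = -1
⇒ Θ T^-6 I^-1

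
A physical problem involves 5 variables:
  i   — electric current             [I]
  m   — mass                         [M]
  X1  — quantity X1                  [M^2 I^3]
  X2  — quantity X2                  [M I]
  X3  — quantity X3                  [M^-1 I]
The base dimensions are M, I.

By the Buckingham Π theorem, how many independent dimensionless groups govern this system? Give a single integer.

Dimensional matrix (M×I by i×m×X1×X2×X3):
  M: [ 0  1  2  1 -1]
  I: [ 1  0  3  1  1]
Echelon form has 2 nonzero rows (pivots: i,m)
n=5, r=2 ⇒ 3 dimensionless groups

3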